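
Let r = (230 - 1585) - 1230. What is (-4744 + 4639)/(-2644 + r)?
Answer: 5/249 ≈ 0.020080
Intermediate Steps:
r = -2585 (r = -1355 - 1230 = -2585)
(-4744 + 4639)/(-2644 + r) = (-4744 + 4639)/(-2644 - 2585) = -105/(-5229) = -105*(-1/5229) = 5/249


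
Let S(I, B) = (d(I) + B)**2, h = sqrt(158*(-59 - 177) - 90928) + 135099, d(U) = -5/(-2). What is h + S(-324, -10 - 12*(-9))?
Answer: 580797/4 + 2*I*sqrt(32054) ≈ 1.452e+5 + 358.07*I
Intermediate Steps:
d(U) = 5/2 (d(U) = -5*(-1/2) = 5/2)
h = 135099 + 2*I*sqrt(32054) (h = sqrt(158*(-236) - 90928) + 135099 = sqrt(-37288 - 90928) + 135099 = sqrt(-128216) + 135099 = 2*I*sqrt(32054) + 135099 = 135099 + 2*I*sqrt(32054) ≈ 1.351e+5 + 358.07*I)
S(I, B) = (5/2 + B)**2
h + S(-324, -10 - 12*(-9)) = (135099 + 2*I*sqrt(32054)) + (5 + 2*(-10 - 12*(-9)))**2/4 = (135099 + 2*I*sqrt(32054)) + (5 + 2*(-10 + 108))**2/4 = (135099 + 2*I*sqrt(32054)) + (5 + 2*98)**2/4 = (135099 + 2*I*sqrt(32054)) + (5 + 196)**2/4 = (135099 + 2*I*sqrt(32054)) + (1/4)*201**2 = (135099 + 2*I*sqrt(32054)) + (1/4)*40401 = (135099 + 2*I*sqrt(32054)) + 40401/4 = 580797/4 + 2*I*sqrt(32054)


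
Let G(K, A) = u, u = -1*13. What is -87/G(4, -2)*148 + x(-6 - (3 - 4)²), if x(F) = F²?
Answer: 13513/13 ≈ 1039.5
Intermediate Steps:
u = -13
G(K, A) = -13
-87/G(4, -2)*148 + x(-6 - (3 - 4)²) = -87/(-13)*148 + (-6 - (3 - 4)²)² = -87*(-1/13)*148 + (-6 - 1*(-1)²)² = (87/13)*148 + (-6 - 1*1)² = 12876/13 + (-6 - 1)² = 12876/13 + (-7)² = 12876/13 + 49 = 13513/13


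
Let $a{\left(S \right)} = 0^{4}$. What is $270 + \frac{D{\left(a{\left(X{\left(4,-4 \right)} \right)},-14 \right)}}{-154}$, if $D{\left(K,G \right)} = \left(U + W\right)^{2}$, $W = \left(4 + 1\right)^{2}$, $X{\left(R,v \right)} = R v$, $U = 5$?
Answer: $\frac{20340}{77} \approx 264.16$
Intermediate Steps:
$W = 25$ ($W = 5^{2} = 25$)
$a{\left(S \right)} = 0$
$D{\left(K,G \right)} = 900$ ($D{\left(K,G \right)} = \left(5 + 25\right)^{2} = 30^{2} = 900$)
$270 + \frac{D{\left(a{\left(X{\left(4,-4 \right)} \right)},-14 \right)}}{-154} = 270 + \frac{900}{-154} = 270 + 900 \left(- \frac{1}{154}\right) = 270 - \frac{450}{77} = \frac{20340}{77}$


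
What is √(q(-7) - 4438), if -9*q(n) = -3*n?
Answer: I*√39963/3 ≈ 66.636*I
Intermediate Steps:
q(n) = n/3 (q(n) = -(-1)*n/3 = n/3)
√(q(-7) - 4438) = √((⅓)*(-7) - 4438) = √(-7/3 - 4438) = √(-13321/3) = I*√39963/3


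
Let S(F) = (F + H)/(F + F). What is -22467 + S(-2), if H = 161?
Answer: -90027/4 ≈ -22507.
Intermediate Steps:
S(F) = (161 + F)/(2*F) (S(F) = (F + 161)/(F + F) = (161 + F)/((2*F)) = (161 + F)*(1/(2*F)) = (161 + F)/(2*F))
-22467 + S(-2) = -22467 + (½)*(161 - 2)/(-2) = -22467 + (½)*(-½)*159 = -22467 - 159/4 = -90027/4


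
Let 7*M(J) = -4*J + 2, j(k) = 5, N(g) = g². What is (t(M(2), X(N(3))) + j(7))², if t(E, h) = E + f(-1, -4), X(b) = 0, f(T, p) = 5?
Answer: 4096/49 ≈ 83.592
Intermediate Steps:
M(J) = 2/7 - 4*J/7 (M(J) = (-4*J + 2)/7 = (2 - 4*J)/7 = 2/7 - 4*J/7)
t(E, h) = 5 + E (t(E, h) = E + 5 = 5 + E)
(t(M(2), X(N(3))) + j(7))² = ((5 + (2/7 - 4/7*2)) + 5)² = ((5 + (2/7 - 8/7)) + 5)² = ((5 - 6/7) + 5)² = (29/7 + 5)² = (64/7)² = 4096/49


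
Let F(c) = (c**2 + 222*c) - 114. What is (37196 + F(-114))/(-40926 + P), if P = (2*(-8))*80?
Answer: -12385/21103 ≈ -0.58688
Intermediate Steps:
P = -1280 (P = -16*80 = -1280)
F(c) = -114 + c**2 + 222*c
(37196 + F(-114))/(-40926 + P) = (37196 + (-114 + (-114)**2 + 222*(-114)))/(-40926 - 1280) = (37196 + (-114 + 12996 - 25308))/(-42206) = (37196 - 12426)*(-1/42206) = 24770*(-1/42206) = -12385/21103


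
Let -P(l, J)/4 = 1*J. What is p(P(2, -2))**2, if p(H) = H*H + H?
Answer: 5184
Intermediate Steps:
P(l, J) = -4*J
p(H) = H + H**2 (p(H) = H**2 + H = H + H**2)
p(P(2, -2))**2 = ((-4*(-2))*(1 - 4*(-2)))**2 = (8*(1 + 8))**2 = (8*9)**2 = 72**2 = 5184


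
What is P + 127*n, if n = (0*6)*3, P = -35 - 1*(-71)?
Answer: 36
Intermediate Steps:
P = 36 (P = -35 + 71 = 36)
n = 0 (n = 0*3 = 0)
P + 127*n = 36 + 127*0 = 36 + 0 = 36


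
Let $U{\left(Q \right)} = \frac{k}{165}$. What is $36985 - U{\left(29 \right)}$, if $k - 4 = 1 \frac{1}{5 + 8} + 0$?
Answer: $\frac{79332772}{2145} \approx 36985.0$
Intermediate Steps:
$k = \frac{53}{13}$ ($k = 4 + \left(1 \frac{1}{5 + 8} + 0\right) = 4 + \left(1 \cdot \frac{1}{13} + 0\right) = 4 + \left(\frac{1}{13} + 0\right) = 4 + \frac{1}{13} = \frac{53}{13} \approx 4.0769$)
$U{\left(Q \right)} = \frac{53}{2145}$ ($U{\left(Q \right)} = \frac{53}{13 \cdot 165} = \frac{53}{13} \cdot \frac{1}{165} = \frac{53}{2145}$)
$36985 - U{\left(29 \right)} = 36985 - \frac{53}{2145} = \frac{79332772}{2145}$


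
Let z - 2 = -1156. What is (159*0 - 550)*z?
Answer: 634700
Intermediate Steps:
z = -1154 (z = 2 - 1156 = -1154)
(159*0 - 550)*z = (159*0 - 550)*(-1154) = (0 - 550)*(-1154) = -550*(-1154) = 634700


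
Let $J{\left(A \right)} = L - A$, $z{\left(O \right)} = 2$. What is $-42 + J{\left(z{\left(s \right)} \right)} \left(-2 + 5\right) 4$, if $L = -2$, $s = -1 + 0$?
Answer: $-90$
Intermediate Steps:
$s = -1$
$J{\left(A \right)} = -2 - A$
$-42 + J{\left(z{\left(s \right)} \right)} \left(-2 + 5\right) 4 = -42 + \left(-2 - 2\right) \left(-2 + 5\right) 4 = -42 + \left(-2 - 2\right) 3 \cdot 4 = -42 - 48 = -90$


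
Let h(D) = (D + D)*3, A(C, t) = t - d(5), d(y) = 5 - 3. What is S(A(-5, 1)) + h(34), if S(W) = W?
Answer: 203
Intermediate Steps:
d(y) = 2
A(C, t) = -2 + t (A(C, t) = t - 1*2 = t - 2 = -2 + t)
h(D) = 6*D (h(D) = (2*D)*3 = 6*D)
S(A(-5, 1)) + h(34) = (-2 + 1) + 6*34 = -1 + 204 = 203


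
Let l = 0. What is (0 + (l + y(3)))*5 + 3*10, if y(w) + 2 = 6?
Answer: 50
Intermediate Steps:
y(w) = 4 (y(w) = -2 + 6 = 4)
(0 + (l + y(3)))*5 + 3*10 = (0 + (0 + 4))*5 + 3*10 = (0 + 4)*5 + 30 = 4*5 + 30 = 20 + 30 = 50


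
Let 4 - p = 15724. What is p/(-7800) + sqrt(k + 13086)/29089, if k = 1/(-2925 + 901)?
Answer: 131/65 + sqrt(13401947878)/29438068 ≈ 2.0193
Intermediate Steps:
p = -15720 (p = 4 - 1*15724 = 4 - 15724 = -15720)
k = -1/2024 (k = 1/(-2024) = -1/2024 ≈ -0.00049407)
p/(-7800) + sqrt(k + 13086)/29089 = -15720/(-7800) + sqrt(-1/2024 + 13086)/29089 = -15720*(-1/7800) + sqrt(26486063/2024)*(1/29089) = 131/65 + (sqrt(13401947878)/1012)*(1/29089) = 131/65 + sqrt(13401947878)/29438068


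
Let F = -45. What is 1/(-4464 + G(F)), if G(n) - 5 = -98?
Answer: -1/4557 ≈ -0.00021944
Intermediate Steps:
G(n) = -93 (G(n) = 5 - 98 = -93)
1/(-4464 + G(F)) = 1/(-4464 - 93) = 1/(-4557) = -1/4557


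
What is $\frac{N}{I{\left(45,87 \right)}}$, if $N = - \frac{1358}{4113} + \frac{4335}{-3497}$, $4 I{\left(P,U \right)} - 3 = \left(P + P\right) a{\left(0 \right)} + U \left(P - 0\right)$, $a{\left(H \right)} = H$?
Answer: $- \frac{69154}{43149483} \approx -0.0016027$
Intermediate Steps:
$I{\left(P,U \right)} = \frac{3}{4} + \frac{P U}{4}$ ($I{\left(P,U \right)} = \frac{3}{4} + \frac{\left(P + P\right) 0 + U \left(P - 0\right)}{4} = \frac{3}{4} + \frac{2 P 0 + U \left(P + 0\right)}{4} = \frac{3}{4} + \frac{0 + U P}{4} = \frac{3}{4} + \frac{0 + P U}{4} = \frac{3}{4} + \frac{P U}{4}$)
$N = - \frac{22578781}{14383161}$ ($N = \left(-1358\right) \frac{1}{4113} + 4335 \left(- \frac{1}{3497}\right) = - \frac{1358}{4113} - \frac{4335}{3497} = - \frac{22578781}{14383161} \approx -1.5698$)
$\frac{N}{I{\left(45,87 \right)}} = - \frac{22578781}{14383161 \left(\frac{3}{4} + \frac{1}{4} \cdot 45 \cdot 87\right)} = - \frac{22578781}{14383161 \left(\frac{3}{4} + \frac{3915}{4}\right)} = - \frac{22578781}{14383161 \cdot \frac{1959}{2}} = \left(- \frac{22578781}{14383161}\right) \frac{2}{1959} = - \frac{69154}{43149483}$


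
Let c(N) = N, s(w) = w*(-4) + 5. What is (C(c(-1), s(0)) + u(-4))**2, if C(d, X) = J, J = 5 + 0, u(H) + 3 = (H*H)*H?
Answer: 3844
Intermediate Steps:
s(w) = 5 - 4*w (s(w) = -4*w + 5 = 5 - 4*w)
u(H) = -3 + H**3 (u(H) = -3 + (H*H)*H = -3 + H**2*H = -3 + H**3)
J = 5
C(d, X) = 5
(C(c(-1), s(0)) + u(-4))**2 = (5 + (-3 + (-4)**3))**2 = (5 + (-3 - 64))**2 = (5 - 67)**2 = (-62)**2 = 3844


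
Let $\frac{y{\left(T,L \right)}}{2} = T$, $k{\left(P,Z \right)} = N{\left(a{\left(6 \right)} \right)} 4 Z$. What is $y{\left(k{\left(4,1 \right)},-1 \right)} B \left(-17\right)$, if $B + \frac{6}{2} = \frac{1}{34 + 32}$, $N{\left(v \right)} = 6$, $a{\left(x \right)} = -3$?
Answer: $\frac{26792}{11} \approx 2435.6$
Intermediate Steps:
$k{\left(P,Z \right)} = 24 Z$ ($k{\left(P,Z \right)} = 6 \cdot 4 Z = 24 Z$)
$B = - \frac{197}{66}$ ($B = -3 + \frac{1}{34 + 32} = -3 + \frac{1}{66} = - \frac{197}{66} \approx -2.9848$)
$y{\left(T,L \right)} = 2 T$
$y{\left(k{\left(4,1 \right)},-1 \right)} B \left(-17\right) = 2 \cdot 24 \cdot 1 \left(- \frac{197}{66}\right) \left(-17\right) = 2 \cdot 24 \left(- \frac{197}{66}\right) \left(-17\right) = 48 \left(- \frac{197}{66}\right) \left(-17\right) = \left(- \frac{1576}{11}\right) \left(-17\right) = \frac{26792}{11}$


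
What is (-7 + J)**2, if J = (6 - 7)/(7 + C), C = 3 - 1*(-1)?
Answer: 6084/121 ≈ 50.281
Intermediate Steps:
C = 4 (C = 3 + 1 = 4)
J = -1/11 (J = (6 - 7)/(7 + 4) = -1/11 ≈ -0.090909)
(-7 + J)**2 = (-7 - 1/11)**2 = (-78/11)**2 = 6084/121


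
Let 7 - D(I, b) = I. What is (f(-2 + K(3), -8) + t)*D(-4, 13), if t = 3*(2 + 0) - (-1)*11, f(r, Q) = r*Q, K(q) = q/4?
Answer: 297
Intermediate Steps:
K(q) = q/4 (K(q) = q*(¼) = q/4)
D(I, b) = 7 - I
f(r, Q) = Q*r
t = 17 (t = 3*2 - 1*(-11) = 6 + 11 = 17)
(f(-2 + K(3), -8) + t)*D(-4, 13) = (-8*(-2 + (¼)*3) + 17)*(7 - 1*(-4)) = (-8*(-2 + ¾) + 17)*(7 + 4) = (-8*(-5/4) + 17)*11 = (10 + 17)*11 = 27*11 = 297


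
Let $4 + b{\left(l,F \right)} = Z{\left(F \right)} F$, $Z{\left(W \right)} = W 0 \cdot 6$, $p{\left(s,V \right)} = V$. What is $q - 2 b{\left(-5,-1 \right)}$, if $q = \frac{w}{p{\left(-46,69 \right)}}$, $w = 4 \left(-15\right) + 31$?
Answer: $\frac{523}{69} \approx 7.5797$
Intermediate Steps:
$Z{\left(W \right)} = 0$ ($Z{\left(W \right)} = 0 \cdot 6 = 0$)
$w = -29$ ($w = -60 + 31 = -29$)
$b{\left(l,F \right)} = -4$ ($b{\left(l,F \right)} = -4 + 0 F = -4 + 0 = -4$)
$q = - \frac{29}{69} \approx -0.42029$
$q - 2 b{\left(-5,-1 \right)} = - \frac{29}{69} - 2 \left(-4\right) = - \frac{29}{69} - -8 = - \frac{29}{69} + 8 = \frac{523}{69}$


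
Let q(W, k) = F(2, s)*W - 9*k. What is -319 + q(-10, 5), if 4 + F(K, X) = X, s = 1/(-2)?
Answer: -319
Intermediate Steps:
s = -½ ≈ -0.50000
F(K, X) = -4 + X
q(W, k) = -9*k - 9*W/2 (q(W, k) = (-4 - ½)*W - 9*k = -9*W/2 - 9*k = -9*k - 9*W/2)
-319 + q(-10, 5) = -319 + (-9*5 - 9/2*(-10)) = -319 + (-45 + 45) = -319 + 0 = -319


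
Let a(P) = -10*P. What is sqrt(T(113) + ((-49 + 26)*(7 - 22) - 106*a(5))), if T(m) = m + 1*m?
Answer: sqrt(5871) ≈ 76.622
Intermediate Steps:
T(m) = 2*m (T(m) = m + m = 2*m)
sqrt(T(113) + ((-49 + 26)*(7 - 22) - 106*a(5))) = sqrt(2*113 + ((-49 + 26)*(7 - 22) - (-1060)*5)) = sqrt(226 + (-23*(-15) - 106*(-50))) = sqrt(226 + (345 + 5300)) = sqrt(226 + 5645) = sqrt(5871)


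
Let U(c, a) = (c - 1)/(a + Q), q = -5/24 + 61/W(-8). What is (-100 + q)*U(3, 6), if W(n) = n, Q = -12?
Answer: 647/18 ≈ 35.944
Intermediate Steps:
q = -47/6 (q = -5/24 + 61/(-8) = -5*1/24 + 61*(-⅛) = -5/24 - 61/8 = -47/6 ≈ -7.8333)
U(c, a) = (-1 + c)/(-12 + a) (U(c, a) = (c - 1)/(a - 12) = (-1 + c)/(-12 + a))
(-100 + q)*U(3, 6) = (-100 - 47/6)*((-1 + 3)/(-12 + 6)) = -647*2/(6*(-6)) = -(-647)*2/36 = -647/6*(-⅓) = 647/18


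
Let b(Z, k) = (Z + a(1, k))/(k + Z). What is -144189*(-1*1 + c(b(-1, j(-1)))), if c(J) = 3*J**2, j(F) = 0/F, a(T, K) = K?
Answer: -288378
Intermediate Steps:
j(F) = 0
b(Z, k) = 1 (b(Z, k) = (Z + k)/(k + Z) = (Z + k)/(Z + k) = 1)
-144189*(-1*1 + c(b(-1, j(-1)))) = -144189*(-1*1 + 3*1**2) = -144189*(-1 + 3*1) = -144189*(-1 + 3) = -144189*2 = -1*288378 = -288378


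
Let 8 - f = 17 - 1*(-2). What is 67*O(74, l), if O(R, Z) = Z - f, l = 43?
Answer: 3618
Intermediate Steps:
f = -11 (f = 8 - (17 - 1*(-2)) = 8 - (17 + 2) = 8 - 1*19 = 8 - 19 = -11)
O(R, Z) = 11 + Z (O(R, Z) = Z - 1*(-11) = Z + 11 = 11 + Z)
67*O(74, l) = 67*(11 + 43) = 67*54 = 3618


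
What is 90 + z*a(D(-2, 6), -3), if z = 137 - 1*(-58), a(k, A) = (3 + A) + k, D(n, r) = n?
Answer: -300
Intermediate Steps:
a(k, A) = 3 + A + k
z = 195 (z = 137 + 58 = 195)
90 + z*a(D(-2, 6), -3) = 90 + 195*(3 - 3 - 2) = 90 + 195*(-2) = 90 - 390 = -300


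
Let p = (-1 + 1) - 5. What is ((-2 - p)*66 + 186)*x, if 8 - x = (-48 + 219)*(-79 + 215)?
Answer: -8927232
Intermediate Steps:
p = -5 (p = 0 - 5 = -5)
x = -23248 (x = 8 - (-48 + 219)*(-79 + 215) = 8 - 171*136 = 8 - 1*23256 = 8 - 23256 = -23248)
((-2 - p)*66 + 186)*x = ((-2 - 1*(-5))*66 + 186)*(-23248) = ((-2 + 5)*66 + 186)*(-23248) = (3*66 + 186)*(-23248) = (198 + 186)*(-23248) = 384*(-23248) = -8927232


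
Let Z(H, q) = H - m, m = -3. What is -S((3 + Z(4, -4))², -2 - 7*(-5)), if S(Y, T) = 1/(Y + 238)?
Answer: -1/338 ≈ -0.0029586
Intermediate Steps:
Z(H, q) = 3 + H (Z(H, q) = H - 1*(-3) = H + 3 = 3 + H)
S(Y, T) = 1/(238 + Y)
-S((3 + Z(4, -4))², -2 - 7*(-5)) = -1/(238 + (3 + (3 + 4))²) = -1/(238 + (3 + 7)²) = -1/(238 + 10²) = -1/(238 + 100) = -1/338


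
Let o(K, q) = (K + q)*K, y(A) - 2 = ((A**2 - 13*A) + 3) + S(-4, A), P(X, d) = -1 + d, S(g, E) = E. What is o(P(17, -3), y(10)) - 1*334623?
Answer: -334547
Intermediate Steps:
y(A) = 5 + A**2 - 12*A (y(A) = 2 + (((A**2 - 13*A) + 3) + A) = 2 + ((3 + A**2 - 13*A) + A) = 2 + (3 + A**2 - 12*A) = 5 + A**2 - 12*A)
o(K, q) = K*(K + q)
o(P(17, -3), y(10)) - 1*334623 = (-1 - 3)*((-1 - 3) + (5 + 10**2 - 12*10)) - 1*334623 = -4*(-4 + (5 + 100 - 120)) - 334623 = -4*(-4 - 15) - 334623 = -4*(-19) - 334623 = 76 - 334623 = -334547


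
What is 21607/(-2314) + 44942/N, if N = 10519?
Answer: -123288245/24340966 ≈ -5.0650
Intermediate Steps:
21607/(-2314) + 44942/N = 21607/(-2314) + 44942/10519 = 21607*(-1/2314) + 44942*(1/10519) = -21607/2314 + 44942/10519 = -123288245/24340966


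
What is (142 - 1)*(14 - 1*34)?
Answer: -2820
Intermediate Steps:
(142 - 1)*(14 - 1*34) = 141*(14 - 34) = 141*(-20) = -2820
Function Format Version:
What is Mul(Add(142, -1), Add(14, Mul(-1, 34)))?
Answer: -2820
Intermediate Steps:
Mul(Add(142, -1), Add(14, Mul(-1, 34))) = Mul(141, Add(14, -34)) = Mul(141, -20) = -2820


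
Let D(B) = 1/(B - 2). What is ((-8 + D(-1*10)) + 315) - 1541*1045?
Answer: -19320457/12 ≈ -1.6100e+6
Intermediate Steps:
D(B) = 1/(-2 + B)
((-8 + D(-1*10)) + 315) - 1541*1045 = ((-8 + 1/(-2 - 1*10)) + 315) - 1541*1045 = ((-8 + 1/(-2 - 10)) + 315) - 1610345 = ((-8 + 1/(-12)) + 315) - 1610345 = ((-8 - 1/12) + 315) - 1610345 = (-97/12 + 315) - 1610345 = 3683/12 - 1610345 = -19320457/12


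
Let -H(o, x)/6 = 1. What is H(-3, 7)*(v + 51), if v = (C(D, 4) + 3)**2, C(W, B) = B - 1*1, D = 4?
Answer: -522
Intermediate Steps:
H(o, x) = -6 (H(o, x) = -6*1 = -6)
C(W, B) = -1 + B (C(W, B) = B - 1 = -1 + B)
v = 36 (v = ((-1 + 4) + 3)**2 = (3 + 3)**2 = 6**2 = 36)
H(-3, 7)*(v + 51) = -6*(36 + 51) = -6*87 = -522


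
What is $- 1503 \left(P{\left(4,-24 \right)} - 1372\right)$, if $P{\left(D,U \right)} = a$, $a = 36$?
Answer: $2008008$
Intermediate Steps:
$P{\left(D,U \right)} = 36$
$- 1503 \left(P{\left(4,-24 \right)} - 1372\right) = - 1503 \left(36 - 1372\right) = \left(-1503\right) \left(-1336\right) = 2008008$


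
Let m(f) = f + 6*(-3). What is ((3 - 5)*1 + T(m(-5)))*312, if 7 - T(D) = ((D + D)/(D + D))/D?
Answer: 36192/23 ≈ 1573.6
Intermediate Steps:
m(f) = -18 + f (m(f) = f - 18 = -18 + f)
T(D) = 7 - 1/D (T(D) = 7 - (D + D)/(D + D)/D = 7 - (2*D)/((2*D))/D = 7 - (2*D)*(1/(2*D))/D = 7 - 1/D)
((3 - 5)*1 + T(m(-5)))*312 = ((3 - 5)*1 + (7 - 1/(-18 - 5)))*312 = (-2*1 + (7 - 1/(-23)))*312 = (-2 + (7 - 1*(-1/23)))*312 = (-2 + (7 + 1/23))*312 = (-2 + 162/23)*312 = (116/23)*312 = 36192/23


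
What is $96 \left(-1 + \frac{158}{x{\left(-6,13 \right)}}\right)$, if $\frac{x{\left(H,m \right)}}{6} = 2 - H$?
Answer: $220$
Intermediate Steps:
$x{\left(H,m \right)} = 12 - 6 H$ ($x{\left(H,m \right)} = 6 \left(2 - H\right) = 12 - 6 H$)
$96 \left(-1 + \frac{158}{x{\left(-6,13 \right)}}\right) = 96 \left(-1 + \frac{158}{12 - -36}\right) = 96 \left(-1 + \frac{158}{12 + 36}\right) = 96 \left(-1 + \frac{158}{48}\right) = 96 \left(-1 + 158 \cdot \frac{1}{48}\right) = 96 \left(-1 + \frac{79}{24}\right) = 96 \cdot \frac{55}{24} = 220$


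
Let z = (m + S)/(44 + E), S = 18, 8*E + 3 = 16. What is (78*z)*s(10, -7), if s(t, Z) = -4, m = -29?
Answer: 27456/365 ≈ 75.222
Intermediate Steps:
E = 13/8 (E = -3/8 + (1/8)*16 = -3/8 + 2 = 13/8 ≈ 1.6250)
z = -88/365 (z = (-29 + 18)/(44 + 13/8) = -11/365/8 = -11*8/365 = -88/365 ≈ -0.24110)
(78*z)*s(10, -7) = (78*(-88/365))*(-4) = -6864/365*(-4) = 27456/365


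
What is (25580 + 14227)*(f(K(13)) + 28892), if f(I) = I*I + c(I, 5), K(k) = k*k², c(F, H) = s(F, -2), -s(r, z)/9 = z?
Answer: 193291606233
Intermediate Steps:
s(r, z) = -9*z
c(F, H) = 18 (c(F, H) = -9*(-2) = 18)
K(k) = k³
f(I) = 18 + I² (f(I) = I*I + 18 = I² + 18 = 18 + I²)
(25580 + 14227)*(f(K(13)) + 28892) = (25580 + 14227)*((18 + (13³)²) + 28892) = 39807*((18 + 2197²) + 28892) = 39807*((18 + 4826809) + 28892) = 39807*(4826827 + 28892) = 39807*4855719 = 193291606233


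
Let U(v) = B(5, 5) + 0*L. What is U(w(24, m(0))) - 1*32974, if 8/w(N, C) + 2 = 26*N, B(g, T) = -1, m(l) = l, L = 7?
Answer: -32975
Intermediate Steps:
w(N, C) = 8/(-2 + 26*N)
U(v) = -1 (U(v) = -1 + 0*7 = -1 + 0 = -1)
U(w(24, m(0))) - 1*32974 = -1 - 1*32974 = -1 - 32974 = -32975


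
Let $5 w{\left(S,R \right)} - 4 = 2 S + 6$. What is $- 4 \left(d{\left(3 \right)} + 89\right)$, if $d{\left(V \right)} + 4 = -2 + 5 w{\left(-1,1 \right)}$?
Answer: $-364$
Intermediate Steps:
$w{\left(S,R \right)} = 2 + \frac{2 S}{5}$ ($w{\left(S,R \right)} = \frac{4}{5} + \frac{2 S + 6}{5} = \frac{4}{5} + \frac{6 + 2 S}{5} = \frac{4}{5} + \left(\frac{6}{5} + \frac{2 S}{5}\right) = 2 + \frac{2 S}{5}$)
$d{\left(V \right)} = 2$ ($d{\left(V \right)} = -4 - \left(2 - 5 \left(2 + \frac{2}{5} \left(-1\right)\right)\right) = -4 - \left(2 - 5 \left(2 - \frac{2}{5}\right)\right) = -4 + \left(-2 + 5 \cdot \frac{8}{5}\right) = -4 + \left(-2 + 8\right) = -4 + 6 = 2$)
$- 4 \left(d{\left(3 \right)} + 89\right) = - 4 \left(2 + 89\right) = \left(-4\right) 91 = -364$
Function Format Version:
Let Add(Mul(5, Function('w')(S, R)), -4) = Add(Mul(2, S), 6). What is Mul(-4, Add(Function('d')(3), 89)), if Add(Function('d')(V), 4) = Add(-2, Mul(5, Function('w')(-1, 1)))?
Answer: -364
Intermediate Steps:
Function('w')(S, R) = Add(2, Mul(Rational(2, 5), S)) (Function('w')(S, R) = Add(Rational(4, 5), Mul(Rational(1, 5), Add(Mul(2, S), 6))) = Add(Rational(4, 5), Mul(Rational(1, 5), Add(6, Mul(2, S)))) = Add(Rational(4, 5), Add(Rational(6, 5), Mul(Rational(2, 5), S))) = Add(2, Mul(Rational(2, 5), S)))
Function('d')(V) = 2 (Function('d')(V) = Add(-4, Add(-2, Mul(5, Add(2, Mul(Rational(2, 5), -1))))) = Add(-4, Add(-2, Mul(5, Add(2, Rational(-2, 5))))) = Add(-4, Add(-2, Mul(5, Rational(8, 5)))) = Add(-4, Add(-2, 8)) = Add(-4, 6) = 2)
Mul(-4, Add(Function('d')(3), 89)) = Mul(-4, Add(2, 89)) = Mul(-4, 91) = -364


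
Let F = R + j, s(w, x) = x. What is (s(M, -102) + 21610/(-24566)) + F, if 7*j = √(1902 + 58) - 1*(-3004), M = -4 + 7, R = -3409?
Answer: -265056794/85981 + 2*√10 ≈ -3076.4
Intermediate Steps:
M = 3
j = 3004/7 + 2*√10 (j = (√(1902 + 58) - 1*(-3004))/7 = (√1960 + 3004)/7 = (14*√10 + 3004)/7 = (3004 + 14*√10)/7 = 3004/7 + 2*√10 ≈ 435.47)
F = -20859/7 + 2*√10 (F = -3409 + (3004/7 + 2*√10) = -20859/7 + 2*√10 ≈ -2973.5)
(s(M, -102) + 21610/(-24566)) + F = (-102 + 21610/(-24566)) + (-20859/7 + 2*√10) = (-102 + 21610*(-1/24566)) + (-20859/7 + 2*√10) = (-102 - 10805/12283) + (-20859/7 + 2*√10) = -1263671/12283 + (-20859/7 + 2*√10) = -265056794/85981 + 2*√10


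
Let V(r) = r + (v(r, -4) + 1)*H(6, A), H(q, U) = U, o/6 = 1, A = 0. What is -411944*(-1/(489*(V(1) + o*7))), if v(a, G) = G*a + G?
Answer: 411944/21027 ≈ 19.591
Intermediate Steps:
o = 6 (o = 6*1 = 6)
v(a, G) = G + G*a
V(r) = r (V(r) = r + (-4*(1 + r) + 1)*0 = r + ((-4 - 4*r) + 1)*0 = r + (-3 - 4*r)*0 = r + 0 = r)
-411944*(-1/(489*(V(1) + o*7))) = -411944*(-1/(489*(1 + 6*7))) = -411944*(-1/(489*(1 + 42))) = -411944/(43*(-489)) = -411944/(-21027) = -411944*(-1/21027) = 411944/21027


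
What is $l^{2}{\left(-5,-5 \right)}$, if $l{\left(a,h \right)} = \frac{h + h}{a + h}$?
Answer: $1$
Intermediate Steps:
$l{\left(a,h \right)} = \frac{2 h}{a + h}$
$l^{2}{\left(-5,-5 \right)} = \left(2 \left(-5\right) \frac{1}{-5 - 5}\right)^{2} = \left(2 \left(-5\right) \frac{1}{-10}\right)^{2} = \left(2 \left(-5\right) \left(- \frac{1}{10}\right)\right)^{2} = 1^{2} = 1$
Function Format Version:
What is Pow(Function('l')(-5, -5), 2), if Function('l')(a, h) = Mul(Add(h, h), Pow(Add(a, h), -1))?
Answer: 1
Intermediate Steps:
Function('l')(a, h) = Mul(2, h, Pow(Add(a, h), -1)) (Function('l')(a, h) = Mul(Mul(2, h), Pow(Add(a, h), -1)) = Mul(2, h, Pow(Add(a, h), -1)))
Pow(Function('l')(-5, -5), 2) = Pow(Mul(2, -5, Pow(Add(-5, -5), -1)), 2) = Pow(Mul(2, -5, Pow(-10, -1)), 2) = Pow(Mul(2, -5, Rational(-1, 10)), 2) = Pow(1, 2) = 1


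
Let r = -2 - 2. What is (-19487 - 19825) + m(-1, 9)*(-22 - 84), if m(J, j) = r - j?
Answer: -37934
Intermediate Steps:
r = -4
m(J, j) = -4 - j
(-19487 - 19825) + m(-1, 9)*(-22 - 84) = (-19487 - 19825) + (-4 - 1*9)*(-22 - 84) = -39312 + (-4 - 9)*(-106) = -39312 - 13*(-106) = -39312 + 1378 = -37934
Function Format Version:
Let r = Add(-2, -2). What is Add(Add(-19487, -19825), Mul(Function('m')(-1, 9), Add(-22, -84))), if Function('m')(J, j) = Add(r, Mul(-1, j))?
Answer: -37934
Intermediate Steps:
r = -4
Function('m')(J, j) = Add(-4, Mul(-1, j))
Add(Add(-19487, -19825), Mul(Function('m')(-1, 9), Add(-22, -84))) = Add(Add(-19487, -19825), Mul(Add(-4, Mul(-1, 9)), Add(-22, -84))) = Add(-39312, Mul(Add(-4, -9), -106)) = Add(-39312, Mul(-13, -106)) = Add(-39312, 1378) = -37934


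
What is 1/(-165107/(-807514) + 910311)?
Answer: 807514/735089041961 ≈ 1.0985e-6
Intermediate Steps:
1/(-165107/(-807514) + 910311) = 1/(-165107*(-1/807514) + 910311) = 1/(165107/807514 + 910311) = 1/(735089041961/807514) = 807514/735089041961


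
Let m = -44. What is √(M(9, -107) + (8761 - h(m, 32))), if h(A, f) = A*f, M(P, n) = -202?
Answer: √9967 ≈ 99.835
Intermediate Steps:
√(M(9, -107) + (8761 - h(m, 32))) = √(-202 + (8761 - (-44)*32)) = √(-202 + (8761 - 1*(-1408))) = √(-202 + (8761 + 1408)) = √(-202 + 10169) = √9967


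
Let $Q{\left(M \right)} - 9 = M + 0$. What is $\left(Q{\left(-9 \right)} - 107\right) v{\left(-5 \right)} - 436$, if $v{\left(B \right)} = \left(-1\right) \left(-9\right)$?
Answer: $-1399$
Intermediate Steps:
$v{\left(B \right)} = 9$
$Q{\left(M \right)} = 9 + M$ ($Q{\left(M \right)} = 9 + \left(M + 0\right) = 9 + M$)
$\left(Q{\left(-9 \right)} - 107\right) v{\left(-5 \right)} - 436 = \left(\left(9 - 9\right) - 107\right) 9 - 436 = \left(0 - 107\right) 9 - 436 = \left(-107\right) 9 - 436 = -963 - 436 = -1399$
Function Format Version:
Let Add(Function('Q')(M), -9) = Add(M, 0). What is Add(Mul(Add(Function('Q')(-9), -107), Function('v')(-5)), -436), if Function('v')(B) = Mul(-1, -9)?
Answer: -1399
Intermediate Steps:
Function('v')(B) = 9
Function('Q')(M) = Add(9, M) (Function('Q')(M) = Add(9, Add(M, 0)) = Add(9, M))
Add(Mul(Add(Function('Q')(-9), -107), Function('v')(-5)), -436) = Add(Mul(Add(Add(9, -9), -107), 9), -436) = Add(Mul(Add(0, -107), 9), -436) = Add(Mul(-107, 9), -436) = Add(-963, -436) = -1399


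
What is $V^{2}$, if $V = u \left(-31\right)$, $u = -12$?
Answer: $138384$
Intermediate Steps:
$V = 372$ ($V = \left(-12\right) \left(-31\right) = 372$)
$V^{2} = 372^{2} = 138384$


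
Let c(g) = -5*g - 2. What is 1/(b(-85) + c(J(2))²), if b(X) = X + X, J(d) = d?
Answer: -1/26 ≈ -0.038462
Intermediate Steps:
b(X) = 2*X
c(g) = -2 - 5*g
1/(b(-85) + c(J(2))²) = 1/(2*(-85) + (-2 - 5*2)²) = 1/(-170 + (-2 - 10)²) = 1/(-170 + (-12)²) = 1/(-170 + 144) = 1/(-26) = -1/26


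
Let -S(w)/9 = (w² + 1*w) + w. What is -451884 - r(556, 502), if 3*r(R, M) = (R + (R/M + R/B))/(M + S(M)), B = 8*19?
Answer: -29436525387829739/65141773980 ≈ -4.5188e+5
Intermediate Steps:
B = 152
S(w) = -18*w - 9*w² (S(w) = -9*((w² + 1*w) + w) = -9*((w² + w) + w) = -9*((w + w²) + w) = -9*(w² + 2*w) = -18*w - 9*w²)
r(R, M) = (153*R/152 + R/M)/(3*(M - 9*M*(2 + M))) (r(R, M) = ((R + (R/M + R/152))/(M - 9*M*(2 + M)))/3 = ((R + (R/152 + R/M))/(M - 9*M*(2 + M)))/3 = ((153*R/152 + R/M)/(M - 9*M*(2 + M)))/3 = (153*R/152 + R/M)/(3*(M - 9*M*(2 + M))))
-451884 - r(556, 502) = -451884 - (-1)*556*(152 + 153*502)/(456*502²*(17 + 9*502)) = -451884 - (-1)*556*(152 + 76806)/(456*252004*(17 + 4518)) = -451884 - (-1)*556*76958/(456*252004*4535) = -451884 - 1*(-5348581/65141773980) = -451884 + 5348581/65141773980 = -29436525387829739/65141773980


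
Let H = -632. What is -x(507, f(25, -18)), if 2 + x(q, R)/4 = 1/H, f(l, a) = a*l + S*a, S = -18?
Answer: 1265/158 ≈ 8.0063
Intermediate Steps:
f(l, a) = -18*a + a*l (f(l, a) = a*l - 18*a = -18*a + a*l)
x(q, R) = -1265/158 (x(q, R) = -8 + 4/(-632) = -8 + 4*(-1/632) = -8 - 1/158 = -1265/158)
-x(507, f(25, -18)) = -1*(-1265/158) = 1265/158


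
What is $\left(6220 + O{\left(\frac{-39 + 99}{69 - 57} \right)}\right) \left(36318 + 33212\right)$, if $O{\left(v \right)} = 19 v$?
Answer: $439081950$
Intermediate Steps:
$\left(6220 + O{\left(\frac{-39 + 99}{69 - 57} \right)}\right) \left(36318 + 33212\right) = \left(6220 + 19 \frac{-39 + 99}{69 - 57}\right) \left(36318 + 33212\right) = \left(6220 + 19 \cdot \frac{60}{12}\right) 69530 = \left(6220 + 19 \cdot 60 \cdot \frac{1}{12}\right) 69530 = \left(6220 + 19 \cdot 5\right) 69530 = \left(6220 + 95\right) 69530 = 6315 \cdot 69530 = 439081950$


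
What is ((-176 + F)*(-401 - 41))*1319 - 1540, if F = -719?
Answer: 521781670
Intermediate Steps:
((-176 + F)*(-401 - 41))*1319 - 1540 = ((-176 - 719)*(-401 - 41))*1319 - 1540 = -895*(-442)*1319 - 1540 = 395590*1319 - 1540 = 521783210 - 1540 = 521781670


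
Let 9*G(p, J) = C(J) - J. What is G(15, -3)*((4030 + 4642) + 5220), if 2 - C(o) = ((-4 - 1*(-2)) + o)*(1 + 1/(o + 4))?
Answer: 69460/3 ≈ 23153.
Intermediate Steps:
C(o) = 2 - (1 + 1/(4 + o))*(-2 + o) (C(o) = 2 - ((-4 - 1*(-2)) + o)*(1 + 1/(o + 4)) = 2 - ((-4 + 2) + o)*(1 + 1/(4 + o)) = 2 - (-2 + o)*(1 + 1/(4 + o)) = 2 - (1 + 1/(4 + o))*(-2 + o))
G(p, J) = -J/9 + (18 - J - J**2)/(9*(4 + J)) (G(p, J) = ((18 - J - J**2)/(4 + J) - J)/9 = (-J + (18 - J - J**2)/(4 + J))/9 = -J/9 + (18 - J - J**2)/(9*(4 + J)))
G(15, -3)*((4030 + 4642) + 5220) = ((18 - 5*(-3) - 2*(-3)**2)/(9*(4 - 3)))*((4030 + 4642) + 5220) = ((1/9)*(18 + 15 - 2*9)/1)*(8672 + 5220) = ((1/9)*1*(18 + 15 - 18))*13892 = ((1/9)*1*15)*13892 = (5/3)*13892 = 69460/3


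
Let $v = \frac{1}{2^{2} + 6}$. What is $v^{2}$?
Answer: $\frac{1}{100} \approx 0.01$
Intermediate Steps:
$v = \frac{1}{10}$ ($v = \frac{1}{4 + 6} = \frac{1}{10} \approx 0.1$)
$v^{2} = \left(\frac{1}{10}\right)^{2} = \frac{1}{100}$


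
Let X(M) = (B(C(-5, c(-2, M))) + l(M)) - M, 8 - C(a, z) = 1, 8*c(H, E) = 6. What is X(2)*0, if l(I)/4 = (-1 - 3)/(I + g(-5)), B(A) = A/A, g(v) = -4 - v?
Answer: 0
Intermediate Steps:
c(H, E) = ¾ (c(H, E) = (⅛)*6 = ¾)
C(a, z) = 7 (C(a, z) = 8 - 1*1 = 8 - 1 = 7)
B(A) = 1
l(I) = -16/(1 + I) (l(I) = 4*((-1 - 3)/(I + (-4 - 1*(-5)))) = 4*(-4/(I + (-4 + 5))) = 4*(-4/(I + 1)) = 4*(-4/(1 + I)) = -16/(1 + I))
X(M) = 1 - M - 16/(1 + M) (X(M) = (1 - 16/(1 + M)) - M = 1 - M - 16/(1 + M))
X(2)*0 = ((-15 - 1*2²)/(1 + 2))*0 = ((-15 - 1*4)/3)*0 = ((-15 - 4)/3)*0 = ((⅓)*(-19))*0 = -19/3*0 = 0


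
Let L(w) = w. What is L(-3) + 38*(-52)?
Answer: -1979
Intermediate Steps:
L(-3) + 38*(-52) = -3 + 38*(-52) = -3 - 1976 = -1979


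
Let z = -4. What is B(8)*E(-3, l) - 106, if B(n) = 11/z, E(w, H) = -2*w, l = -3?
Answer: -245/2 ≈ -122.50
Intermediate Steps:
B(n) = -11/4 (B(n) = 11/(-4) = 11*(-¼) = -11/4)
B(8)*E(-3, l) - 106 = -(-11)*(-3)/2 - 106 = -11/4*6 - 106 = -33/2 - 106 = -245/2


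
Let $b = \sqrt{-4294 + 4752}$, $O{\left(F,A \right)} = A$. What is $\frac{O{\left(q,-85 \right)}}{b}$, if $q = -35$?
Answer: $- \frac{85 \sqrt{458}}{458} \approx -3.9718$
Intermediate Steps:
$b = \sqrt{458} \approx 21.401$
$\frac{O{\left(q,-85 \right)}}{b} = - \frac{85}{\sqrt{458}} = - 85 \frac{\sqrt{458}}{458} = - \frac{85 \sqrt{458}}{458}$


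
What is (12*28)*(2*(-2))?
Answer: -1344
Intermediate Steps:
(12*28)*(2*(-2)) = 336*(-4) = -1344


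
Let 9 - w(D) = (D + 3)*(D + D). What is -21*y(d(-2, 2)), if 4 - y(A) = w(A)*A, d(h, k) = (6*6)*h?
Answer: 15009540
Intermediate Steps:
w(D) = 9 - 2*D*(3 + D) (w(D) = 9 - (D + 3)*(D + D) = 9 - (3 + D)*2*D = 9 - 2*D*(3 + D))
d(h, k) = 36*h
y(A) = 4 - A*(9 - 6*A - 2*A**2) (y(A) = 4 - (9 - 6*A - 2*A**2)*A = 4 - A*(9 - 6*A - 2*A**2))
-21*y(d(-2, 2)) = -21*(4 + (36*(-2))*(-9 + 2*(36*(-2))**2 + 6*(36*(-2)))) = -21*(4 - 72*(-9 + 2*(-72)**2 + 6*(-72))) = -21*(4 - 72*(-9 + 2*5184 - 432)) = -21*(4 - 72*(-9 + 10368 - 432)) = -21*(4 - 72*9927) = -21*(4 - 714744) = -21*(-714740) = 15009540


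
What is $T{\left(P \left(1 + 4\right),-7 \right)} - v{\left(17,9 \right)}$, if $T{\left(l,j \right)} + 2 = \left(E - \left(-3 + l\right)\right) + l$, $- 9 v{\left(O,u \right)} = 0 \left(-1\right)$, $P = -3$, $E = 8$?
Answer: $9$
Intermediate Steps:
$v{\left(O,u \right)} = 0$ ($v{\left(O,u \right)} = - \frac{0 \left(-1\right)}{9} = \left(- \frac{1}{9}\right) 0 = 0$)
$T{\left(l,j \right)} = 9$ ($T{\left(l,j \right)} = -2 + \left(\left(8 - \left(-3 + l\right)\right) + l\right) = -2 + \left(\left(11 - l\right) + l\right) = -2 + 11 = 9$)
$T{\left(P \left(1 + 4\right),-7 \right)} - v{\left(17,9 \right)} = 9 - 0 = 9 + 0 = 9$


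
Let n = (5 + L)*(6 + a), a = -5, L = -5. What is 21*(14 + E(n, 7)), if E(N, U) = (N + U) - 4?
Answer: 357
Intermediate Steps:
n = 0 (n = (5 - 5)*(6 - 5) = 0*1 = 0)
E(N, U) = -4 + N + U
21*(14 + E(n, 7)) = 21*(14 + (-4 + 0 + 7)) = 21*(14 + 3) = 21*17 = 357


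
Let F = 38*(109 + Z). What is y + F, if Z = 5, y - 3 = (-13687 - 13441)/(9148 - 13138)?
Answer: 8661889/1995 ≈ 4341.8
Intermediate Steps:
y = 19549/1995 (y = 3 + (-13687 - 13441)/(9148 - 13138) = 3 - 27128/(-3990) = 3 - 27128*(-1/3990) = 3 + 13564/1995 = 19549/1995 ≈ 9.7990)
F = 4332 (F = 38*(109 + 5) = 38*114 = 4332)
y + F = 19549/1995 + 4332 = 8661889/1995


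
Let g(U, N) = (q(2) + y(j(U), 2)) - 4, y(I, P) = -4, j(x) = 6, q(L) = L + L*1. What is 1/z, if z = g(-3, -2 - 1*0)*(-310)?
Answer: 1/1240 ≈ 0.00080645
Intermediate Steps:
q(L) = 2*L (q(L) = L + L = 2*L)
g(U, N) = -4 (g(U, N) = (2*2 - 4) - 4 = (4 - 4) - 4 = 0 - 4 = -4)
z = 1240 (z = -4*(-310) = 1240)
1/z = 1/1240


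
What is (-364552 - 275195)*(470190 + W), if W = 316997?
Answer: -503600521689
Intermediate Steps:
(-364552 - 275195)*(470190 + W) = (-364552 - 275195)*(470190 + 316997) = -639747*787187 = -503600521689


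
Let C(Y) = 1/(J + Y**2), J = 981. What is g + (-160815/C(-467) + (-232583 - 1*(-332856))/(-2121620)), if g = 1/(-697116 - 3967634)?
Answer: -34866265862482018534837/989682689500 ≈ -3.5230e+10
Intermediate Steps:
C(Y) = 1/(981 + Y**2)
g = -1/4664750 (g = 1/(-4664750) = -1/4664750 ≈ -2.1437e-7)
g + (-160815/C(-467) + (-232583 - 1*(-332856))/(-2121620)) = -1/4664750 + (-160815/(1/(981 + (-467)**2)) + (-232583 - 1*(-332856))/(-2121620)) = -1/4664750 + (-160815/(1/(981 + 218089)) + (-232583 + 332856)*(-1/2121620)) = -1/4664750 + (-160815/(1/219070) + 100273*(-1/2121620)) = -1/4664750 + (-160815/1/219070 - 100273/2121620) = -1/4664750 + (-160815*219070 - 100273/2121620) = -1/4664750 + (-35229742050 - 100273/2121620) = -1/4664750 - 74744125328221273/2121620 = -34866265862482018534837/989682689500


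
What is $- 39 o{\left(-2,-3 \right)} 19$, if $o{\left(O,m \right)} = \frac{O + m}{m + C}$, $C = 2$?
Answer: $-3705$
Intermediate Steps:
$o{\left(O,m \right)} = \frac{O + m}{2 + m}$ ($o{\left(O,m \right)} = \frac{O + m}{m + 2} = \frac{O + m}{2 + m}$)
$- 39 o{\left(-2,-3 \right)} 19 = - 39 \frac{-2 - 3}{2 - 3} \cdot 19 = - 39 \frac{1}{-1} \left(-5\right) 19 = - 39 \left(\left(-1\right) \left(-5\right)\right) 19 = \left(-39\right) 5 \cdot 19 = \left(-195\right) 19 = -3705$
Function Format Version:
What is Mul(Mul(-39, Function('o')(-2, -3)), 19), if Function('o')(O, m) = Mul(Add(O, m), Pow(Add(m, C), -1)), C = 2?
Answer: -3705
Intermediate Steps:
Function('o')(O, m) = Mul(Pow(Add(2, m), -1), Add(O, m)) (Function('o')(O, m) = Mul(Add(O, m), Pow(Add(m, 2), -1)) = Mul(Add(O, m), Pow(Add(2, m), -1)) = Mul(Pow(Add(2, m), -1), Add(O, m)))
Mul(Mul(-39, Function('o')(-2, -3)), 19) = Mul(Mul(-39, Mul(Pow(Add(2, -3), -1), Add(-2, -3))), 19) = Mul(Mul(-39, Mul(Pow(-1, -1), -5)), 19) = Mul(Mul(-39, Mul(-1, -5)), 19) = Mul(Mul(-39, 5), 19) = Mul(-195, 19) = -3705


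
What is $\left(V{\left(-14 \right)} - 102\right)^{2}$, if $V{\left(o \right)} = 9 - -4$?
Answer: $7921$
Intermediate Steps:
$V{\left(o \right)} = 13$ ($V{\left(o \right)} = 9 + 4 = 13$)
$\left(V{\left(-14 \right)} - 102\right)^{2} = \left(13 - 102\right)^{2} = \left(-89\right)^{2} = 7921$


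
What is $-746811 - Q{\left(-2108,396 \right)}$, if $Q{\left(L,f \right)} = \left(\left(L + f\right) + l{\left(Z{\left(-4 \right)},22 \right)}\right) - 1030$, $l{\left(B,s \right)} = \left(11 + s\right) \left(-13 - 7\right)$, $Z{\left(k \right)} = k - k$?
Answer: $-743409$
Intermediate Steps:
$Z{\left(k \right)} = 0$
$l{\left(B,s \right)} = -220 - 20 s$ ($l{\left(B,s \right)} = \left(11 + s\right) \left(-20\right) = -220 - 20 s$)
$Q{\left(L,f \right)} = -1690 + L + f$ ($Q{\left(L,f \right)} = \left(\left(L + f\right) - 660\right) - 1030 = \left(-660 + L + f\right) - 1030 = -1690 + L + f$)
$-746811 - Q{\left(-2108,396 \right)} = -746811 - \left(-1690 - 2108 + 396\right) = -746811 - -3402 = -746811 + 3402 = -743409$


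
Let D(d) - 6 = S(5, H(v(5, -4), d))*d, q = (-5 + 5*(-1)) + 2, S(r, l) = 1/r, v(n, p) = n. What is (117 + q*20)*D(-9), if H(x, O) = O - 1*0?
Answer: -903/5 ≈ -180.60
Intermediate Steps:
H(x, O) = O (H(x, O) = O + 0 = O)
q = -8 (q = (-5 - 5) + 2 = -10 + 2 = -8)
D(d) = 6 + d/5
(117 + q*20)*D(-9) = (117 - 8*20)*(6 + (⅕)*(-9)) = (117 - 160)*(6 - 9/5) = -43*21/5 = -903/5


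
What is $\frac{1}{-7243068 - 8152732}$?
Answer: $- \frac{1}{15395800} \approx -6.4953 \cdot 10^{-8}$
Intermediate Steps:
$\frac{1}{-7243068 - 8152732} = \frac{1}{-15395800} = - \frac{1}{15395800}$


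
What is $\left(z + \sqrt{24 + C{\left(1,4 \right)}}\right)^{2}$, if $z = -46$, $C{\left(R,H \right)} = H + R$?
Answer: $\left(46 - \sqrt{29}\right)^{2} \approx 1649.6$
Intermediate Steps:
$\left(z + \sqrt{24 + C{\left(1,4 \right)}}\right)^{2} = \left(-46 + \sqrt{24 + \left(4 + 1\right)}\right)^{2} = \left(-46 + \sqrt{24 + 5}\right)^{2} = \left(-46 + \sqrt{29}\right)^{2}$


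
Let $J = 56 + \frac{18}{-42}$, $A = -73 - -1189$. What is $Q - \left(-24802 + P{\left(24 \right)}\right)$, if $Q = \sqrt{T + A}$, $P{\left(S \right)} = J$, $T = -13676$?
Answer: $\frac{173225}{7} + 4 i \sqrt{785} \approx 24746.0 + 112.07 i$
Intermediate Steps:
$A = 1116$ ($A = -73 + 1189 = 1116$)
$J = \frac{389}{7}$ ($J = 56 + 18 \left(- \frac{1}{42}\right) = 56 - \frac{3}{7} = \frac{389}{7} \approx 55.571$)
$P{\left(S \right)} = \frac{389}{7}$
$Q = 4 i \sqrt{785}$ ($Q = \sqrt{-13676 + 1116} = \sqrt{-12560} = 4 i \sqrt{785} \approx 112.07 i$)
$Q - \left(-24802 + P{\left(24 \right)}\right) = 4 i \sqrt{785} + \left(24802 - \frac{389}{7}\right) = 4 i \sqrt{785} + \frac{173225}{7} = \frac{173225}{7} + 4 i \sqrt{785}$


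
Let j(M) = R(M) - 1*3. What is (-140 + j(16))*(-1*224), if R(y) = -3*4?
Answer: 34720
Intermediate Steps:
R(y) = -12
j(M) = -15 (j(M) = -12 - 1*3 = -12 - 3 = -15)
(-140 + j(16))*(-1*224) = (-140 - 15)*(-1*224) = -155*(-224) = 34720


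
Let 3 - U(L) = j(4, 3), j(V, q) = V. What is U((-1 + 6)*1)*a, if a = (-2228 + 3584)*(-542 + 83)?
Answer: 622404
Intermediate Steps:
U(L) = -1 (U(L) = 3 - 1*4 = 3 - 4 = -1)
a = -622404 (a = 1356*(-459) = -622404)
U((-1 + 6)*1)*a = -1*(-622404) = 622404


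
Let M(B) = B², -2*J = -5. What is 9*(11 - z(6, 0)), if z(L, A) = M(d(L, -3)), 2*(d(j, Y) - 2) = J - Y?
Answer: -1665/16 ≈ -104.06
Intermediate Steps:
J = 5/2 (J = -½*(-5) = 5/2 ≈ 2.5000)
d(j, Y) = 13/4 - Y/2 (d(j, Y) = 2 + (5/2 - Y)/2 = 2 + (5/4 - Y/2) = 13/4 - Y/2)
z(L, A) = 361/16 (z(L, A) = (13/4 - ½*(-3))² = (13/4 + 3/2)² = (19/4)² = 361/16)
9*(11 - z(6, 0)) = 9*(11 - 1*361/16) = 9*(11 - 361/16) = 9*(-185/16) = -1665/16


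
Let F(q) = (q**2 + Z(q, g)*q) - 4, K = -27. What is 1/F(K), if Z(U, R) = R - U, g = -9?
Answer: 1/239 ≈ 0.0041841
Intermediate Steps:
F(q) = -4 + q**2 + q*(-9 - q) (F(q) = (q**2 + (-9 - q)*q) - 4 = (q**2 + q*(-9 - q)) - 4 = -4 + q**2 + q*(-9 - q))
1/F(K) = 1/(-4 - 9*(-27)) = 1/(-4 + 243) = 1/239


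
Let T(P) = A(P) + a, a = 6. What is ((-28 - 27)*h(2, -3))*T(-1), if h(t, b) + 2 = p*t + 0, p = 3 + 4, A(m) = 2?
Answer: -5280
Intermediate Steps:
p = 7
h(t, b) = -2 + 7*t (h(t, b) = -2 + (7*t + 0) = -2 + 7*t)
T(P) = 8 (T(P) = 2 + 6 = 8)
((-28 - 27)*h(2, -3))*T(-1) = ((-28 - 27)*(-2 + 7*2))*8 = -55*(-2 + 14)*8 = -55*12*8 = -660*8 = -5280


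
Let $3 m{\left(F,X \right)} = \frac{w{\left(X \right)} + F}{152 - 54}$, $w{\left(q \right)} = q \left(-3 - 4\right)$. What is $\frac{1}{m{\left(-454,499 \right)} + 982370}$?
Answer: $\frac{294}{288812833} \approx 1.018 \cdot 10^{-6}$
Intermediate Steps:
$w{\left(q \right)} = - 7 q$ ($w{\left(q \right)} = q \left(-7\right) = - 7 q$)
$m{\left(F,X \right)} = - \frac{X}{42} + \frac{F}{294}$ ($m{\left(F,X \right)} = \frac{\left(- 7 X + F\right) \frac{1}{152 - 54}}{3} = \frac{\left(F - 7 X\right) \frac{1}{98}}{3} = \frac{- \frac{X}{14} + \frac{F}{98}}{3} = - \frac{X}{42} + \frac{F}{294}$)
$\frac{1}{m{\left(-454,499 \right)} + 982370} = \frac{1}{\left(\left(- \frac{1}{42}\right) 499 + \frac{1}{294} \left(-454\right)\right) + 982370} = \frac{1}{\left(- \frac{499}{42} - \frac{227}{147}\right) + 982370} = \frac{1}{- \frac{3947}{294} + 982370} = \frac{1}{\frac{288812833}{294}} = \frac{294}{288812833}$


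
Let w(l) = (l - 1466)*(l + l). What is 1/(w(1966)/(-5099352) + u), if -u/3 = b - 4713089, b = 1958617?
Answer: 637419/5267258117554 ≈ 1.2102e-7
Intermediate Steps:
w(l) = 2*l*(-1466 + l) (w(l) = (-1466 + l)*(2*l) = 2*l*(-1466 + l))
u = 8263416 (u = -3*(1958617 - 4713089) = -3*(-2754472) = 8263416)
1/(w(1966)/(-5099352) + u) = 1/((2*1966*(-1466 + 1966))/(-5099352) + 8263416) = 1/((2*1966*500)*(-1/5099352) + 8263416) = 1/(1966000*(-1/5099352) + 8263416) = 1/(-245750/637419 + 8263416) = 1/(5267258117554/637419) = 637419/5267258117554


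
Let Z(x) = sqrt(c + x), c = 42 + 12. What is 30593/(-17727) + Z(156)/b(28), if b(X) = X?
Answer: -30593/17727 + sqrt(210)/28 ≈ -1.2082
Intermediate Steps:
c = 54
Z(x) = sqrt(54 + x)
30593/(-17727) + Z(156)/b(28) = 30593/(-17727) + sqrt(54 + 156)/28 = 30593*(-1/17727) + sqrt(210)*(1/28) = -30593/17727 + sqrt(210)/28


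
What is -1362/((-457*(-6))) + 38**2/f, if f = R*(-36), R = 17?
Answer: -199708/69921 ≈ -2.8562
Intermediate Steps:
f = -612 (f = 17*(-36) = -612)
-1362/((-457*(-6))) + 38**2/f = -1362/((-457*(-6))) + 38**2/(-612) = -1362/2742 + 1444*(-1/612) = -1362*1/2742 - 361/153 = -227/457 - 361/153 = -199708/69921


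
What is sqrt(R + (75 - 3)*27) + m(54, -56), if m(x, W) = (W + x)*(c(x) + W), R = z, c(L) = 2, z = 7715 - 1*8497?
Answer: 108 + sqrt(1162) ≈ 142.09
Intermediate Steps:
z = -782 (z = 7715 - 8497 = -782)
R = -782
m(x, W) = (2 + W)*(W + x) (m(x, W) = (W + x)*(2 + W) = (2 + W)*(W + x))
sqrt(R + (75 - 3)*27) + m(54, -56) = sqrt(-782 + (75 - 3)*27) + ((-56)**2 + 2*(-56) + 2*54 - 56*54) = sqrt(-782 + 72*27) + (3136 - 112 + 108 - 3024) = sqrt(-782 + 1944) + 108 = sqrt(1162) + 108 = 108 + sqrt(1162)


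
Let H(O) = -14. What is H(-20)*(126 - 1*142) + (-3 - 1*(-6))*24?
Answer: 296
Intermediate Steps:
H(-20)*(126 - 1*142) + (-3 - 1*(-6))*24 = -14*(126 - 1*142) + (-3 - 1*(-6))*24 = -14*(126 - 142) + (-3 + 6)*24 = -14*(-16) + 3*24 = 224 + 72 = 296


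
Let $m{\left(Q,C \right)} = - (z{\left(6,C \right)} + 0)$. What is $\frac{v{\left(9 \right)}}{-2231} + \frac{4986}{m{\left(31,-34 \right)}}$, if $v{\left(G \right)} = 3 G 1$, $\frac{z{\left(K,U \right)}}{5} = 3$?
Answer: $- \frac{3708057}{11155} \approx -332.41$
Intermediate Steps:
$z{\left(K,U \right)} = 15$ ($z{\left(K,U \right)} = 5 \cdot 3 = 15$)
$v{\left(G \right)} = 3 G$
$m{\left(Q,C \right)} = -15$ ($m{\left(Q,C \right)} = - (15 + 0) = \left(-1\right) 15 = -15$)
$\frac{v{\left(9 \right)}}{-2231} + \frac{4986}{m{\left(31,-34 \right)}} = \frac{3 \cdot 9}{-2231} + \frac{4986}{-15} = 27 \left(- \frac{1}{2231}\right) + 4986 \left(- \frac{1}{15}\right) = - \frac{27}{2231} - \frac{1662}{5} = - \frac{3708057}{11155}$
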